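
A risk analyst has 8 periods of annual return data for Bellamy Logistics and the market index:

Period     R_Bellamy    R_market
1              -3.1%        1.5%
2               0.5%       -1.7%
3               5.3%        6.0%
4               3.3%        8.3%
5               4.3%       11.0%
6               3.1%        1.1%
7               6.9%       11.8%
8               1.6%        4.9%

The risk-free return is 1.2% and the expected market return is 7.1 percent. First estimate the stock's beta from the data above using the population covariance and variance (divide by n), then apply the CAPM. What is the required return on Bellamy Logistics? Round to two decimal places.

Mean R_i = (-3.1 + 0.5 + 5.3 + 3.3 + 4.3 + 3.1 + 6.9 + 1.6) / 8 = 2.7375%
Mean R_m = (1.5 − 1.7 + 6.0 + 8.3 + 11.0 + 1.1 + 11.8 + 4.9) / 8 = 5.3625%
Σ(R_i − R̄_i)(R_m − R̄_m) = 76.2213  ⇒  Cov = 76.2213 / 8 = 9.5277
Σ(R_m − R̄_m)² = 165.4388  ⇒  Var(R_m) = 165.4388 / 8 = 20.6799
β = Cov / Var(R_m) = 9.5277 / 20.6799 = 0.4607
MRP = 7.1% − 1.2% = 5.90%
E(R) = R_f + β × MRP = 1.2% + 0.4607 × 5.9% = 3.92%

3.92%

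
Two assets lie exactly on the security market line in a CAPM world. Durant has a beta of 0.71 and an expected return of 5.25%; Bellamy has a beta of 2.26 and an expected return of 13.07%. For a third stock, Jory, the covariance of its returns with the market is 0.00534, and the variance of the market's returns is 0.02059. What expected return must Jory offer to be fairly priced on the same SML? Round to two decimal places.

2.98%

MRP = (13.07% − 5.25%) / (2.26 − 0.71) = 5.0452%
R_f = 5.25% − 0.71 × 5.0452% = 1.6679%
β_Jory = Cov / Var(R_m) = 0.00534 / 0.02059 = 0.2593
E(R_Jory) = R_f + β × MRP = 1.6679% + 0.2593 × 5.0452% = 2.98%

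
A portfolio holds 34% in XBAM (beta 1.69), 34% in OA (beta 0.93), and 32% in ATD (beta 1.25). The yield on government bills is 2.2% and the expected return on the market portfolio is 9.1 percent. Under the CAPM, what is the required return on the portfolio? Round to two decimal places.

β_P = Σ w_i β_i = 0.34×1.69 + 0.34×0.93 + 0.32×1.25 = 1.2908
MRP = 9.1% − 2.2% = 6.90%
E(R_P) = R_f + β_P × MRP = 2.2% + 1.2908 × 6.9% = 11.11%

11.11%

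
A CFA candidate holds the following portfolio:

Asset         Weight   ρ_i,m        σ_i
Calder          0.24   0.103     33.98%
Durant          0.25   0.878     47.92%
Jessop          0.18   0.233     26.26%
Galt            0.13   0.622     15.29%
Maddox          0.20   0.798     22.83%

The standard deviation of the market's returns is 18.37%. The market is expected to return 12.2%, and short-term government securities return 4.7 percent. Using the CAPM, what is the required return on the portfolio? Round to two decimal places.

11.78%

β_Calder = 0.103 × 33.98% / 18.37% = 0.1905
β_Durant = 0.878 × 47.92% / 18.37% = 2.2904
β_Jessop = 0.233 × 26.26% / 18.37% = 0.3331
β_Galt = 0.622 × 15.29% / 18.37% = 0.5177
β_Maddox = 0.798 × 22.83% / 18.37% = 0.9917
β_P = Σ w_i β_i = 0.24×0.1905 + 0.25×2.2904 + 0.18×0.3331 + 0.13×0.5177 + 0.20×0.9917 = 0.9439
MRP = 12.2% − 4.7% = 7.50%
E(R_P) = R_f + β_P × MRP = 4.7% + 0.9439 × 7.5% = 11.78%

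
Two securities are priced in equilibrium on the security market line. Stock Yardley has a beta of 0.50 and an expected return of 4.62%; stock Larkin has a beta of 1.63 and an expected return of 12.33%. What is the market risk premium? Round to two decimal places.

Both satisfy E(R) = R_f + β·MRP, so the slope of the SML is
MRP = (12.33% − 4.62%) / (1.63 − 0.50) = 7.71% / 1.13 = 6.8230%

6.82%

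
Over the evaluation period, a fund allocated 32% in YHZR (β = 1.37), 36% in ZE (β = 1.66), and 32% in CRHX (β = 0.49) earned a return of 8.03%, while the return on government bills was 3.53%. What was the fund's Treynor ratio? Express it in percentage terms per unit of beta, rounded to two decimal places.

β_P = 0.32×1.37 + 0.36×1.66 + 0.32×0.49 = 1.1928
Treynor = (R_P − R_f) / β_P = (8.03% − 3.53%) / 1.1928 = 4.50% / 1.1928 = 3.77%

3.77%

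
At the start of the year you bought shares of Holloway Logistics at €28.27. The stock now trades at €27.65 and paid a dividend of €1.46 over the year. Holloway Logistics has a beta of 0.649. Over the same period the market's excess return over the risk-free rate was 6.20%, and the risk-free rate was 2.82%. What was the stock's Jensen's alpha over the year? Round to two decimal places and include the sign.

-3.87%

Realised HPR = (P1 + D1 − P0) / P0 = (27.65 + 1.46 − 28.27) / 28.27 = 0.84 / 28.27 = 2.9713%
CAPM required = R_f + β·MRP = 2.82% + 0.649 × 6.20% = 6.84380%
α = realised − required = 2.9713% − 6.84380% = -3.87%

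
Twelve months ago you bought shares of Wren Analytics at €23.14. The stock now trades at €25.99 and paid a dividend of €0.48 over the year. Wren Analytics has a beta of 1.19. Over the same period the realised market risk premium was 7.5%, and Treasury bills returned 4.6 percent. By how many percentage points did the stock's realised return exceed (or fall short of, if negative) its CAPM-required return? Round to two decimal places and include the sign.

+0.87%

Realised HPR = (P1 + D1 − P0) / P0 = (25.99 + 0.48 − 23.14) / 23.14 = 3.33 / 23.14 = 14.3907%
CAPM required = R_f + β·MRP = 4.6% + 1.19 × 7.5% = 13.5250%
α = realised − required = 14.3907% − 13.5250% = +0.87%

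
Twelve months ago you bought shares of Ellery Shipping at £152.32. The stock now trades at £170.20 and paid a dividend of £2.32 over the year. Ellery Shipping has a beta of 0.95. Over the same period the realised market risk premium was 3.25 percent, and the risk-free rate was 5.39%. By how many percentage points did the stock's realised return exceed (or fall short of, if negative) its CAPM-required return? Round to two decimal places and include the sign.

Realised HPR = (P1 + D1 − P0) / P0 = (170.20 + 2.32 − 152.32) / 152.32 = 20.20 / 152.32 = 13.2616%
CAPM required = R_f + β·MRP = 5.39% + 0.95 × 3.25% = 8.4775%
α = realised − required = 13.2616% − 8.4775% = +4.78%

+4.78%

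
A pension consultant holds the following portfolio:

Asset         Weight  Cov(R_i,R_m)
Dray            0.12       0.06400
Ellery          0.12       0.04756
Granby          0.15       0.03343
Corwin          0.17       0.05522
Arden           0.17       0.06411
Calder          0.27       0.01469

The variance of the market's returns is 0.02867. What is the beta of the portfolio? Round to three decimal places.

β_Dray = 0.06400 / 0.02867 = 2.2323
β_Ellery = 0.04756 / 0.02867 = 1.6589
β_Granby = 0.03343 / 0.02867 = 1.1660
β_Corwin = 0.05522 / 0.02867 = 1.9261
β_Arden = 0.06411 / 0.02867 = 2.2361
β_Calder = 0.01469 / 0.02867 = 0.5124
β_P = Σ w_i β_i = 0.12×2.2323 + 0.12×1.6589 + 0.15×1.1660 + 0.17×1.9261 + 0.17×2.2361 + 0.27×0.5124 = 1.4878

1.488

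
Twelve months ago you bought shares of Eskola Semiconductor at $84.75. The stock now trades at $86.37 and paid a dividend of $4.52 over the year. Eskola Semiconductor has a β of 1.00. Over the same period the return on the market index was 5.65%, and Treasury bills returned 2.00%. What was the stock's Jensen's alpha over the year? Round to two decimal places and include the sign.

+1.59%

Realised HPR = (P1 + D1 − P0) / P0 = (86.37 + 4.52 − 84.75) / 84.75 = 6.14 / 84.75 = 7.2448%
MRP = 5.65% − 2.00% = 3.65%
CAPM required = R_f + β·MRP = 2.00% + 1.00 × 3.65% = 5.6500%
α = realised − required = 7.2448% − 5.6500% = +1.59%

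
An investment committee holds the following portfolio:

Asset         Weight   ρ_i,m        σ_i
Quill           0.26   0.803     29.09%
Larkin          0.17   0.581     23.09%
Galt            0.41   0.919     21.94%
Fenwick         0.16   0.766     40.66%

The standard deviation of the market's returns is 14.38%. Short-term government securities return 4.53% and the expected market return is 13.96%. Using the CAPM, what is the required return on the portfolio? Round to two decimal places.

β_Quill = 0.803 × 29.09% / 14.38% = 1.6244
β_Larkin = 0.581 × 23.09% / 14.38% = 0.9329
β_Galt = 0.919 × 21.94% / 14.38% = 1.4021
β_Fenwick = 0.766 × 40.66% / 14.38% = 2.1659
β_P = Σ w_i β_i = 0.26×1.6244 + 0.17×0.9329 + 0.41×1.4021 + 0.16×2.1659 = 1.5023
MRP = 13.96% − 4.53% = 9.43%
E(R_P) = R_f + β_P × MRP = 4.53% + 1.5023 × 9.43% = 18.70%

18.70%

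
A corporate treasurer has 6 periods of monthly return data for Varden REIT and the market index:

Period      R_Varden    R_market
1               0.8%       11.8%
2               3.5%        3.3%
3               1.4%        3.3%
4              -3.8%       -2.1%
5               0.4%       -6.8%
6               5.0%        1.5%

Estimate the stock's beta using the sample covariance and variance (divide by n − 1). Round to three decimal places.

0.129

Mean R_i = (0.8 + 3.5 + 1.4 − 3.8 + 0.4 + 5.0) / 6 = 1.2167%
Mean R_m = (11.8 + 3.3 + 3.3 − 2.1 − 6.8 + 1.5) / 6 = 1.8333%
Σ(R_i − R̄_i)(R_m − R̄_m) = 24.9867  ⇒  Cov = 24.9867 / 5 = 4.9973
Σ(R_m − R̄_m)² = 193.7533  ⇒  Var(R_m) = 193.7533 / 5 = 38.7507
β = Cov / Var(R_m) = 4.9973 / 38.7507 = 0.1290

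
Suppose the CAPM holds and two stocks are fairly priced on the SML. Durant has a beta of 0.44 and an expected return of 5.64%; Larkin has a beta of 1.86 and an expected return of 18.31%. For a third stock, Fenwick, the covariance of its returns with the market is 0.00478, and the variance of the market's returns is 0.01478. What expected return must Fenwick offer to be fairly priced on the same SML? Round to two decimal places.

4.60%

MRP = (18.31% − 5.64%) / (1.86 − 0.44) = 8.9225%
R_f = 5.64% − 0.44 × 8.9225% = 1.7141%
β_Fenwick = Cov / Var(R_m) = 0.00478 / 0.01478 = 0.3234
E(R_Fenwick) = R_f + β × MRP = 1.7141% + 0.3234 × 8.9225% = 4.60%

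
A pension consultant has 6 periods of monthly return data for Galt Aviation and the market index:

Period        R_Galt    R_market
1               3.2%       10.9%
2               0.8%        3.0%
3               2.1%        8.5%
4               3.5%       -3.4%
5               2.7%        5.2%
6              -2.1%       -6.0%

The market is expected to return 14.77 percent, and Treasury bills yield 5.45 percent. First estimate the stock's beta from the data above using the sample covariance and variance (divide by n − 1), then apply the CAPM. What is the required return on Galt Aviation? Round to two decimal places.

7.10%

Mean R_i = (3.2 + 0.8 + 2.1 + 3.5 + 2.7 − 2.1) / 6 = 1.7000%
Mean R_m = (10.9 + 3.0 + 8.5 − 3.4 + 5.2 − 6.0) / 6 = 3.0333%
Σ(R_i − R̄_i)(R_m − R̄_m) = 38.9300  ⇒  Cov = 38.9300 / 5 = 7.7860
Σ(R_m − R̄_m)² = 219.4533  ⇒  Var(R_m) = 219.4533 / 5 = 43.8907
β = Cov / Var(R_m) = 7.7860 / 43.8907 = 0.1774
MRP = 14.77% − 5.45% = 9.32%
E(R) = R_f + β × MRP = 5.45% + 0.1774 × 9.32% = 7.10%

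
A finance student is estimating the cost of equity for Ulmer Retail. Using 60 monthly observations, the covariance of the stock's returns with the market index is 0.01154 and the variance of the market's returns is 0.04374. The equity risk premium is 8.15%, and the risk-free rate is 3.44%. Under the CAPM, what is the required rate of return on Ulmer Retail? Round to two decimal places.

5.59%

β = Cov(R_i, R_m) / Var(R_m) = 0.01154 / 0.04374 = 0.2638
E(R) = R_f + β × MRP = 3.44% + 0.2638 × 8.15% = 5.59%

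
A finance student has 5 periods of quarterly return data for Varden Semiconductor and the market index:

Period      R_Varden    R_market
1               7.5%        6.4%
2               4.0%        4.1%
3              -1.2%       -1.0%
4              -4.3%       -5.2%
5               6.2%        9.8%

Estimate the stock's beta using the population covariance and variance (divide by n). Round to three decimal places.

Mean R_i = (7.5 + 4.0 − 1.2 − 4.3 + 6.2) / 5 = 2.4400%
Mean R_m = (6.4 + 4.1 − 1.0 − 5.2 + 9.8) / 5 = 2.8200%
Σ(R_i − R̄_i)(R_m − R̄_m) = 114.3160  ⇒  Cov = 114.3160 / 5 = 22.8632
Σ(R_m − R̄_m)² = 142.0880  ⇒  Var(R_m) = 142.0880 / 5 = 28.4176
β = Cov / Var(R_m) = 22.8632 / 28.4176 = 0.8045

0.805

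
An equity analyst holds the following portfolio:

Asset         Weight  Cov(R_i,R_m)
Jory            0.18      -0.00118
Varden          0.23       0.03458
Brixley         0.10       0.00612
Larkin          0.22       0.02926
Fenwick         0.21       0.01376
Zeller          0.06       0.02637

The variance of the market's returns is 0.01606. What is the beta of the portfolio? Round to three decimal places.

1.199

β_Jory = -0.00118 / 0.01606 = -0.0735
β_Varden = 0.03458 / 0.01606 = 2.1532
β_Brixley = 0.00612 / 0.01606 = 0.3811
β_Larkin = 0.02926 / 0.01606 = 1.8219
β_Fenwick = 0.01376 / 0.01606 = 0.8568
β_Zeller = 0.02637 / 0.01606 = 1.6420
β_P = Σ w_i β_i = 0.18×-0.0735 + 0.23×2.1532 + 0.10×0.3811 + 0.22×1.8219 + 0.21×0.8568 + 0.06×1.6420 = 1.1994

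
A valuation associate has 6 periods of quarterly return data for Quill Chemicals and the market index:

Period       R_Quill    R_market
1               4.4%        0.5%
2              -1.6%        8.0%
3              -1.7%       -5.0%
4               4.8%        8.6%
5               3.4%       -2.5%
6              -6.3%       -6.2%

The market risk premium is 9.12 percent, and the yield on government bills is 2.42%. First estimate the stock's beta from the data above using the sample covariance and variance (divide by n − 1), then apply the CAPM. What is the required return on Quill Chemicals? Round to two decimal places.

Mean R_i = (4.4 − 1.6 − 1.7 + 4.8 + 3.4 − 6.3) / 6 = 0.5000%
Mean R_m = (0.5 + 8.0 − 5.0 + 8.6 − 2.5 − 6.2) / 6 = 0.5667%
Σ(R_i − R̄_i)(R_m − R̄_m) = 68.0400  ⇒  Cov = 68.0400 / 5 = 13.6080
Σ(R_m − R̄_m)² = 205.9733  ⇒  Var(R_m) = 205.9733 / 5 = 41.1947
β = Cov / Var(R_m) = 13.6080 / 41.1947 = 0.3303
E(R) = R_f + β × MRP = 2.42% + 0.3303 × 9.12% = 5.43%

5.43%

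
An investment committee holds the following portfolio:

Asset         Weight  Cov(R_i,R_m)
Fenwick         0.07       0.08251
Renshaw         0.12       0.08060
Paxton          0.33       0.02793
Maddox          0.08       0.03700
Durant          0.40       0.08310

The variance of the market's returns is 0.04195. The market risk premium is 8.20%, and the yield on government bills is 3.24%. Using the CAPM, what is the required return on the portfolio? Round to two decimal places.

15.14%

β_Fenwick = 0.08251 / 0.04195 = 1.9669
β_Renshaw = 0.08060 / 0.04195 = 1.9213
β_Paxton = 0.02793 / 0.04195 = 0.6658
β_Maddox = 0.03700 / 0.04195 = 0.8820
β_Durant = 0.08310 / 0.04195 = 1.9809
β_P = Σ w_i β_i = 0.07×1.9669 + 0.12×1.9213 + 0.33×0.6658 + 0.08×0.8820 + 0.40×1.9809 = 1.4509
E(R_P) = R_f + β_P × MRP = 3.24% + 1.4509 × 8.20% = 15.14%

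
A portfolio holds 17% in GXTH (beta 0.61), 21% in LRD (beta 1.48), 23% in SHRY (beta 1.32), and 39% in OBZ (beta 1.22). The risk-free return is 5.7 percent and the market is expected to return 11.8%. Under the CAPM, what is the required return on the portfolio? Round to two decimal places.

12.98%

β_P = Σ w_i β_i = 0.17×0.61 + 0.21×1.48 + 0.23×1.32 + 0.39×1.22 = 1.1939
MRP = 11.8% − 5.7% = 6.10%
E(R_P) = R_f + β_P × MRP = 5.7% + 1.1939 × 6.1% = 12.98%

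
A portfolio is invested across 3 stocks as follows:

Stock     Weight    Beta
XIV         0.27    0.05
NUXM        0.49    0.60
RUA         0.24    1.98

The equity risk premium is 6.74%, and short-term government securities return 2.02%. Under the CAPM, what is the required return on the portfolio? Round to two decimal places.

7.30%

β_P = Σ w_i β_i = 0.27×0.05 + 0.49×0.60 + 0.24×1.98 = 0.7827
E(R_P) = R_f + β_P × MRP = 2.02% + 0.7827 × 6.74% = 7.30%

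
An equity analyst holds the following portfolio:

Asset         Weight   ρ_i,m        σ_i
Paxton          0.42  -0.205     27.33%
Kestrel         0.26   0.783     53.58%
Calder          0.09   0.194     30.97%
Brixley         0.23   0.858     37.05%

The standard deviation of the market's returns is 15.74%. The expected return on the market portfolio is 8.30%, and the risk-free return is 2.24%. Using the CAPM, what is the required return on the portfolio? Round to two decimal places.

β_Paxton = -0.205 × 27.33% / 15.74% = -0.3559
β_Kestrel = 0.783 × 53.58% / 15.74% = 2.6654
β_Calder = 0.194 × 30.97% / 15.74% = 0.3817
β_Brixley = 0.858 × 37.05% / 15.74% = 2.0196
β_P = Σ w_i β_i = 0.42×-0.3559 + 0.26×2.6654 + 0.09×0.3817 + 0.23×2.0196 = 1.0424
MRP = 8.30% − 2.24% = 6.06%
E(R_P) = R_f + β_P × MRP = 2.24% + 1.0424 × 6.06% = 8.56%

8.56%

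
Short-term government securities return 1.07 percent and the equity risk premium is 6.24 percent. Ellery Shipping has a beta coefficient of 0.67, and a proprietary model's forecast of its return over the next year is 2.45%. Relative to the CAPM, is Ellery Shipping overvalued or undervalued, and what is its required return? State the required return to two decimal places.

Overvalued; required return 5.25%

Required return = R_f + β·MRP = 1.07% + 0.67 × 6.24% = 5.25%
Forecast 2.45% < required 5.25% → the stock plots below the SML → overvalued.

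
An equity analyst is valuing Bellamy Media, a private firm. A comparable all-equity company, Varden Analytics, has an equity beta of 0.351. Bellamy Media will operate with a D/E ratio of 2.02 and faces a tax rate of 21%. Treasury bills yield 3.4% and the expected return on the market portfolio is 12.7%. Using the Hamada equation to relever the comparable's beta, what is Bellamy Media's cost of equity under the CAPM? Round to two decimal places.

11.87%

β_L = β_U × [1 + (1 − t)(D/E)] = 0.351 × [1 + (1 − 0.21) × 2.02]
    = 0.351 × [1 + 0.79 × 2.02] = 0.351 × 2.5958 = 0.9111
MRP = 12.7% − 3.4% = 9.30%
E(R) = R_f + β_L × MRP = 3.4% + 0.9111 × 9.3% = 11.87%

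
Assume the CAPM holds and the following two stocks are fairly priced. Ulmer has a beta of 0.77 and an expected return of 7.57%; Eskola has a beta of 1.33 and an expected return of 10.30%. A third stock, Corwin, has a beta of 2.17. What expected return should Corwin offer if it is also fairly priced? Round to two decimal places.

14.40%

MRP (SML slope) = (10.30% − 7.57%) / (1.33 − 0.77) = 2.73% / 0.56 = 4.8750%
R_f (intercept) = 7.57% − 0.77 × 4.8750% = 3.8163%
E(R_Corwin) = R_f + β × MRP = 3.8163% + 2.17 × 4.8750% = 14.40%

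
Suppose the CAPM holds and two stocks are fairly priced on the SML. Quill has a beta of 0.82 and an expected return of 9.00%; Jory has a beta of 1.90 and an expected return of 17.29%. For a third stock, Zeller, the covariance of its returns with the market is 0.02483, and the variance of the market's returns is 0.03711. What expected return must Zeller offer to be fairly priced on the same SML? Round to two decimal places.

7.84%

MRP = (17.29% − 9.00%) / (1.90 − 0.82) = 7.6759%
R_f = 9.00% − 0.82 × 7.6759% = 2.7058%
β_Zeller = Cov / Var(R_m) = 0.02483 / 0.03711 = 0.6691
E(R_Zeller) = R_f + β × MRP = 2.7058% + 0.6691 × 7.6759% = 7.84%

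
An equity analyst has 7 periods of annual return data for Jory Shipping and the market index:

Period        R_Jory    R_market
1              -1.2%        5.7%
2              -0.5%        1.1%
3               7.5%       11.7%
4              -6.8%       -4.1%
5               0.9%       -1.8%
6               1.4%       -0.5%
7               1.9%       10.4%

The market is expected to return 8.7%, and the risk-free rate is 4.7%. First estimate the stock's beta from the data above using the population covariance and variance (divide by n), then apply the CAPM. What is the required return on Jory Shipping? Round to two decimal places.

Mean R_i = (-1.2 − 0.5 + 7.5 − 6.8 + 0.9 + 1.4 + 1.9) / 7 = 0.4571%
Mean R_m = (5.7 + 1.1 + 11.7 − 4.1 − 1.8 − 0.5 + 10.4) / 7 = 3.2143%
Σ(R_i − R̄_i)(R_m − R̄_m) = 115.3943  ⇒  Cov = 115.3943 / 7 = 16.4849
Σ(R_m − R̄_m)² = 226.7286  ⇒  Var(R_m) = 226.7286 / 7 = 32.3898
β = Cov / Var(R_m) = 16.4849 / 32.3898 = 0.5090
MRP = 8.7% − 4.7% = 4.00%
E(R) = R_f + β × MRP = 4.7% + 0.5090 × 4.0% = 6.74%

6.74%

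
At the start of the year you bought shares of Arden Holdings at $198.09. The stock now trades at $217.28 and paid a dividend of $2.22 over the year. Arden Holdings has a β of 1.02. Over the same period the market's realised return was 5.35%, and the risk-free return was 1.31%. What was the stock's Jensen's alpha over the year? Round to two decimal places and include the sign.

+5.38%

Realised HPR = (P1 + D1 − P0) / P0 = (217.28 + 2.22 − 198.09) / 198.09 = 21.41 / 198.09 = 10.8082%
MRP = 5.35% − 1.31% = 4.04%
CAPM required = R_f + β·MRP = 1.31% + 1.02 × 4.04% = 5.4308%
α = realised − required = 10.8082% − 5.4308% = +5.38%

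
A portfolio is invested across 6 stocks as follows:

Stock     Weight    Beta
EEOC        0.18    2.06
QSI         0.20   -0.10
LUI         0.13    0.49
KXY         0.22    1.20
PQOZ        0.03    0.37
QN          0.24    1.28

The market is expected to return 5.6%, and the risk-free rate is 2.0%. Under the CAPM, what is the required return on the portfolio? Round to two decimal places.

5.59%

β_P = Σ w_i β_i = 0.18×2.06 + 0.20×-0.10 + 0.13×0.49 + 0.22×1.20 + 0.03×0.37 + 0.24×1.28 = 0.9968
MRP = 5.6% − 2.0% = 3.60%
E(R_P) = R_f + β_P × MRP = 2.0% + 0.9968 × 3.6% = 5.59%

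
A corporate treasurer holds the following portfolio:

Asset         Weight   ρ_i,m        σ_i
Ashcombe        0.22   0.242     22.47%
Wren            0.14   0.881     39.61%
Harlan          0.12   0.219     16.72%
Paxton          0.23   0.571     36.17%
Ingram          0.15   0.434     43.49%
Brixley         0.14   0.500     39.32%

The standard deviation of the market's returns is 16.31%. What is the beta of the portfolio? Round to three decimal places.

1.033

β_Ashcombe = 0.242 × 22.47% / 16.31% = 0.3334
β_Wren = 0.881 × 39.61% / 16.31% = 2.1396
β_Harlan = 0.219 × 16.72% / 16.31% = 0.2245
β_Paxton = 0.571 × 36.17% / 16.31% = 1.2663
β_Ingram = 0.434 × 43.49% / 16.31% = 1.1572
β_Brixley = 0.500 × 39.32% / 16.31% = 1.2054
β_P = Σ w_i β_i = 0.22×0.3334 + 0.14×2.1396 + 0.12×0.2245 + 0.23×1.2663 + 0.15×1.1572 + 0.14×1.2054 = 1.0334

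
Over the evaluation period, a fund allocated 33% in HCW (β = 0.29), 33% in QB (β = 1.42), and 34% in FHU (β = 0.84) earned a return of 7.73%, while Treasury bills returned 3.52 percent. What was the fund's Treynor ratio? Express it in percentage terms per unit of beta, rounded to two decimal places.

4.95%

β_P = 0.33×0.29 + 0.33×1.42 + 0.34×0.84 = 0.8499
Treynor = (R_P − R_f) / β_P = (7.73% − 3.52%) / 0.8499 = 4.21% / 0.8499 = 4.95%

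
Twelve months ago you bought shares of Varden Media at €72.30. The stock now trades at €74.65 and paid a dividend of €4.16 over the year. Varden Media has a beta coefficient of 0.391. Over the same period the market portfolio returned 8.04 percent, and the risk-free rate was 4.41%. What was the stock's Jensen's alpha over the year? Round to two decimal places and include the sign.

Realised HPR = (P1 + D1 − P0) / P0 = (74.65 + 4.16 − 72.30) / 72.30 = 6.51 / 72.30 = 9.0041%
MRP = 8.04% − 4.41% = 3.63%
CAPM required = R_f + β·MRP = 4.41% + 0.391 × 3.63% = 5.82933%
α = realised − required = 9.0041% − 5.82933% = +3.17%

+3.17%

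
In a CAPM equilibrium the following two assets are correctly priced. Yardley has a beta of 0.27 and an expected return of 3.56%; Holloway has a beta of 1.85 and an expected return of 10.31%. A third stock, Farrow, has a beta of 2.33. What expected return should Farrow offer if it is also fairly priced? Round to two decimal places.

MRP (SML slope) = (10.31% − 3.56%) / (1.85 − 0.27) = 6.75% / 1.58 = 4.2722%
R_f (intercept) = 3.56% − 0.27 × 4.2722% = 2.4065%
E(R_Farrow) = R_f + β × MRP = 2.4065% + 2.33 × 4.2722% = 12.36%

12.36%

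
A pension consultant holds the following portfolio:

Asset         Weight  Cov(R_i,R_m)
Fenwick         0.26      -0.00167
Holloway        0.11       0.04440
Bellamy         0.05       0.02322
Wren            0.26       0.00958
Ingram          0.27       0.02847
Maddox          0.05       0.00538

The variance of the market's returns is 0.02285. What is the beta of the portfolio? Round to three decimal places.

β_Fenwick = -0.00167 / 0.02285 = -0.0731
β_Holloway = 0.04440 / 0.02285 = 1.9431
β_Bellamy = 0.02322 / 0.02285 = 1.0162
β_Wren = 0.00958 / 0.02285 = 0.4193
β_Ingram = 0.02847 / 0.02285 = 1.2460
β_Maddox = 0.00538 / 0.02285 = 0.2354
β_P = Σ w_i β_i = 0.26×-0.0731 + 0.11×1.9431 + 0.05×1.0162 + 0.26×0.4193 + 0.27×1.2460 + 0.05×0.2354 = 0.7028

0.703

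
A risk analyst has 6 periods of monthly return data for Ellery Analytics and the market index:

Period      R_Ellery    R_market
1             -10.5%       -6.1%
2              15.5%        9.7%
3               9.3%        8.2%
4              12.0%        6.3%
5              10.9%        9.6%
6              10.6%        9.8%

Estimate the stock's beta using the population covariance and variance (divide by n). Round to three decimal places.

Mean R_i = (-10.5 + 15.5 + 9.3 + 12.0 + 10.9 + 10.6) / 6 = 7.9667%
Mean R_m = (-6.1 + 9.7 + 8.2 + 6.3 + 9.6 + 9.8) / 6 = 6.2500%
Σ(R_i − R̄_i)(R_m − R̄_m) = 276.0300  ⇒  Cov = 276.0300 / 6 = 46.0050
Σ(R_m − R̄_m)² = 192.0550  ⇒  Var(R_m) = 192.0550 / 6 = 32.0092
β = Cov / Var(R_m) = 46.0050 / 32.0092 = 1.4372

1.437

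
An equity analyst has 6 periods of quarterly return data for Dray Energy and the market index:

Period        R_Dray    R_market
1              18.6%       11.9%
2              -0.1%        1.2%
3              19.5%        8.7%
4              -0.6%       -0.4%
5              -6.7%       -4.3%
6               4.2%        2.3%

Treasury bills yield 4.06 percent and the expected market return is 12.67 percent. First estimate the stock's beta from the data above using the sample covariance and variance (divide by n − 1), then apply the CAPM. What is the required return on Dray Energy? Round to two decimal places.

19.21%

Mean R_i = (18.6 − 0.1 + 19.5 − 0.6 − 6.7 + 4.2) / 6 = 5.8167%
Mean R_m = (11.9 + 1.2 + 8.7 − 0.4 − 4.3 + 2.3) / 6 = 3.2333%
Σ(R_i − R̄_i)(R_m − R̄_m) = 316.7367  ⇒  Cov = 316.7367 / 5 = 63.3473
Σ(R_m − R̄_m)² = 179.9533  ⇒  Var(R_m) = 179.9533 / 5 = 35.9907
β = Cov / Var(R_m) = 63.3473 / 35.9907 = 1.7601
MRP = 12.67% − 4.06% = 8.61%
E(R) = R_f + β × MRP = 4.06% + 1.7601 × 8.61% = 19.21%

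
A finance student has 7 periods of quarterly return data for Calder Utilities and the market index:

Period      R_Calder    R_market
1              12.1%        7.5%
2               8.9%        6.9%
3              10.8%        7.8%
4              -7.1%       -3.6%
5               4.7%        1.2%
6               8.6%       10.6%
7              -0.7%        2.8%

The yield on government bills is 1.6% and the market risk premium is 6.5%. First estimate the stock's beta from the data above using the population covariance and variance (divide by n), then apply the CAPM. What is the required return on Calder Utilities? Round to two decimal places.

Mean R_i = (12.1 + 8.9 + 10.8 − 7.1 + 4.7 + 8.6 − 0.7) / 7 = 5.3286%
Mean R_m = (7.5 + 6.9 + 7.8 − 3.6 + 1.2 + 10.6 + 2.8) / 7 = 4.7429%
Σ(R_i − R̄_i)(R_m − R̄_m) = 179.8914  ⇒  Cov = 179.8914 / 7 = 25.6988
Σ(R_m − R̄_m)² = 141.8371  ⇒  Var(R_m) = 141.8371 / 7 = 20.2624
β = Cov / Var(R_m) = 25.6988 / 20.2624 = 1.2683
E(R) = R_f + β × MRP = 1.6% + 1.2683 × 6.5% = 9.84%

9.84%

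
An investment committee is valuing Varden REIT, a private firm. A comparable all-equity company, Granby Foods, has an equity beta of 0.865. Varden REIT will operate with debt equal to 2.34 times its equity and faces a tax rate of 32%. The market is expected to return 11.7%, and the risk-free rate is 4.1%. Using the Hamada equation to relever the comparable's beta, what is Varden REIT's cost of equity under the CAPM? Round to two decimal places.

β_L = β_U × [1 + (1 − t)(D/E)] = 0.865 × [1 + (1 − 0.32) × 2.34]
    = 0.865 × [1 + 0.68 × 2.34] = 0.865 × 2.5912 = 2.2414
MRP = 11.7% − 4.1% = 7.60%
E(R) = R_f + β_L × MRP = 4.1% + 2.2414 × 7.6% = 21.13%

21.13%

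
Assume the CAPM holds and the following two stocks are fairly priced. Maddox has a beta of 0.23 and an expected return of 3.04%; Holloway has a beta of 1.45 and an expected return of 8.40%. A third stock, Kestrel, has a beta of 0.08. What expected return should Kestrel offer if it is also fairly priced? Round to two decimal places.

2.38%

MRP (SML slope) = (8.40% − 3.04%) / (1.45 − 0.23) = 5.36% / 1.22 = 4.3934%
R_f (intercept) = 3.04% − 0.23 × 4.3934% = 2.0295%
E(R_Kestrel) = R_f + β × MRP = 2.0295% + 0.08 × 4.3934% = 2.38%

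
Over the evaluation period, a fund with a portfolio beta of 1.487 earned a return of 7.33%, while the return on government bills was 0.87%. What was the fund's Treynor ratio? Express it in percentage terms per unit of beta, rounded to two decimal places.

4.34%

Treynor = (R_P − R_f) / β_P = (7.33% − 0.87%) / 1.4870 = 6.46% / 1.4870 = 4.34%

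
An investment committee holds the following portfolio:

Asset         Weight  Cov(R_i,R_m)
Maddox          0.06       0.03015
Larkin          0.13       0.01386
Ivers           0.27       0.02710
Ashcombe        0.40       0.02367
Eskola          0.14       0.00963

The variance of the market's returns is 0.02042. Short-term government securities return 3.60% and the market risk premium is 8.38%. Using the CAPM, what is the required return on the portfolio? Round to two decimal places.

β_Maddox = 0.03015 / 0.02042 = 1.4765
β_Larkin = 0.01386 / 0.02042 = 0.6787
β_Ivers = 0.02710 / 0.02042 = 1.3271
β_Ashcombe = 0.02367 / 0.02042 = 1.1592
β_Eskola = 0.00963 / 0.02042 = 0.4716
β_P = Σ w_i β_i = 0.06×1.4765 + 0.13×0.6787 + 0.27×1.3271 + 0.40×1.1592 + 0.14×0.4716 = 1.0648
E(R_P) = R_f + β_P × MRP = 3.60% + 1.0648 × 8.38% = 12.52%

12.52%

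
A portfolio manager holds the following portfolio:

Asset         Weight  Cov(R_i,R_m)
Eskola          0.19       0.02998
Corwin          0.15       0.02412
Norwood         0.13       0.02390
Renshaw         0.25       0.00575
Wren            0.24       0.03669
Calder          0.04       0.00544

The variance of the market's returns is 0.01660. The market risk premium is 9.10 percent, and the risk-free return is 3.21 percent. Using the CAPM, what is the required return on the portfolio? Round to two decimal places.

β_Eskola = 0.02998 / 0.01660 = 1.8060
β_Corwin = 0.02412 / 0.01660 = 1.4530
β_Norwood = 0.02390 / 0.01660 = 1.4398
β_Renshaw = 0.00575 / 0.01660 = 0.3464
β_Wren = 0.03669 / 0.01660 = 2.2102
β_Calder = 0.00544 / 0.01660 = 0.3277
β_P = Σ w_i β_i = 0.19×1.8060 + 0.15×1.4530 + 0.13×1.4398 + 0.25×0.3464 + 0.24×2.2102 + 0.04×0.3277 = 1.3784
E(R_P) = R_f + β_P × MRP = 3.21% + 1.3784 × 9.10% = 15.75%

15.75%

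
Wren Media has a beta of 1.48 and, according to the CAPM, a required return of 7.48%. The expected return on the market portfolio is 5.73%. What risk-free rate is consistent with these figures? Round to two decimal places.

E(R) = R_f + β(E(R_m) − R_f) = R_f(1 − β) + β·E(R_m)
7.48% = R_f × (1 − 1.48) + 1.48 × 5.73%
7.48% = R_f × -0.48 + 8.4804%
R_f = (7.48% − 8.4804%) / -0.48 = 2.08%

2.08%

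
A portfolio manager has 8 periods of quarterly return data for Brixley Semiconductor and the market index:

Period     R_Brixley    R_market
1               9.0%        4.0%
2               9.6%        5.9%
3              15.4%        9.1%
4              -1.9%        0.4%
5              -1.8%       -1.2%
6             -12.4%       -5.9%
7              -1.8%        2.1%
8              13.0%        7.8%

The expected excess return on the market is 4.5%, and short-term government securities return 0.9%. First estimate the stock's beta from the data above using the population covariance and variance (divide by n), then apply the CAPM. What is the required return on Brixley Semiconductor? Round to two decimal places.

Mean R_i = (9.0 + 9.6 + 15.4 − 1.9 − 1.8 − 12.4 − 1.8 + 13.0) / 8 = 3.6375%
Mean R_m = (4.0 + 5.9 + 9.1 + 0.4 − 1.2 − 5.9 + 2.1 + 7.8) / 8 = 2.7750%
Σ(R_i − R̄_i)(R_m − R̄_m) = 324.2075  ⇒  Cov = 324.2075 / 8 = 40.5259
Σ(R_m − R̄_m)² = 173.6750  ⇒  Var(R_m) = 173.6750 / 8 = 21.7094
β = Cov / Var(R_m) = 40.5259 / 21.7094 = 1.8667
E(R) = R_f + β × MRP = 0.9% + 1.8667 × 4.5% = 9.30%

9.30%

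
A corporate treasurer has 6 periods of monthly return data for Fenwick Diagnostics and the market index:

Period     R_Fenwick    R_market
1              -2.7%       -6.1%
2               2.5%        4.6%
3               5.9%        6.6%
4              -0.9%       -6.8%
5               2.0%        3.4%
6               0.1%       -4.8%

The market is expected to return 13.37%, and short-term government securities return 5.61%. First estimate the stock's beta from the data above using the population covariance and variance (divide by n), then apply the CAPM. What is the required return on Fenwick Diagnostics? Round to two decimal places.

9.16%

Mean R_i = (-2.7 + 2.5 + 5.9 − 0.9 + 2.0 + 0.1) / 6 = 1.1500%
Mean R_m = (-6.1 + 4.6 + 6.6 − 6.8 + 3.4 − 4.8) / 6 = -0.5167%
Σ(R_i − R̄_i)(R_m − R̄_m) = 82.9150  ⇒  Cov = 82.9150 / 6 = 13.8192
Σ(R_m − R̄_m)² = 181.1683  ⇒  Var(R_m) = 181.1683 / 6 = 30.1947
β = Cov / Var(R_m) = 13.8192 / 30.1947 = 0.4577
MRP = 13.37% − 5.61% = 7.76%
E(R) = R_f + β × MRP = 5.61% + 0.4577 × 7.76% = 9.16%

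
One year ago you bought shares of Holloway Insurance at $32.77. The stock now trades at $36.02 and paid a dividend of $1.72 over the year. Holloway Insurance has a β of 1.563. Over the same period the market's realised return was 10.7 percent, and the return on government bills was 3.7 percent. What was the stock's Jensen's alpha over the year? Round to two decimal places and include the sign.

+0.53%

Realised HPR = (P1 + D1 − P0) / P0 = (36.02 + 1.72 − 32.77) / 32.77 = 4.97 / 32.77 = 15.1663%
MRP = 10.7% − 3.7% = 7.00%
CAPM required = R_f + β·MRP = 3.7% + 1.563 × 7.0% = 14.6410%
α = realised − required = 15.1663% − 14.6410% = +0.53%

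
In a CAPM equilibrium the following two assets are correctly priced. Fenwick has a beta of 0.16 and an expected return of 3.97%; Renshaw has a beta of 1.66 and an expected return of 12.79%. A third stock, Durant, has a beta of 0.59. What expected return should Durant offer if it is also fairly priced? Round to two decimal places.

MRP (SML slope) = (12.79% − 3.97%) / (1.66 − 0.16) = 8.82% / 1.50 = 5.8800%
R_f (intercept) = 3.97% − 0.16 × 5.8800% = 3.0292%
E(R_Durant) = R_f + β × MRP = 3.0292% + 0.59 × 5.8800% = 6.50%

6.50%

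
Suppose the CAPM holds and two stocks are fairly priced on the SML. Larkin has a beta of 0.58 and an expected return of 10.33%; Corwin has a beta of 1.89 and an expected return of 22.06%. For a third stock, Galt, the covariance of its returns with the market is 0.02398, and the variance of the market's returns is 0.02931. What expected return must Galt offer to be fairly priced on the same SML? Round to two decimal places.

MRP = (22.06% − 10.33%) / (1.89 − 0.58) = 8.9542%
R_f = 10.33% − 0.58 × 8.9542% = 5.1366%
β_Galt = Cov / Var(R_m) = 0.02398 / 0.02931 = 0.8182
E(R_Galt) = R_f + β × MRP = 5.1366% + 0.8182 × 8.9542% = 12.46%

12.46%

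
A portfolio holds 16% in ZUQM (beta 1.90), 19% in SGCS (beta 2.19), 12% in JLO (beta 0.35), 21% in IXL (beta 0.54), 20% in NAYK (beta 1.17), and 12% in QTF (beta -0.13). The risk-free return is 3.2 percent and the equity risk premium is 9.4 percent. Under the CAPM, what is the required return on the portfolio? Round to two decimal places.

β_P = Σ w_i β_i = 0.16×1.90 + 0.19×2.19 + 0.12×0.35 + 0.21×0.54 + 0.20×1.17 + 0.12×-0.13 = 1.0939
E(R_P) = R_f + β_P × MRP = 3.2% + 1.0939 × 9.4% = 13.48%

13.48%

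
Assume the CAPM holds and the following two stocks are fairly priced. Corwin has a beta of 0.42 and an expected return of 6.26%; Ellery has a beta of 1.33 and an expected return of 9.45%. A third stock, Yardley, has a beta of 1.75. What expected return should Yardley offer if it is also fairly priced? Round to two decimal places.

MRP (SML slope) = (9.45% − 6.26%) / (1.33 − 0.42) = 3.19% / 0.91 = 3.5055%
R_f (intercept) = 6.26% − 0.42 × 3.5055% = 4.7877%
E(R_Yardley) = R_f + β × MRP = 4.7877% + 1.75 × 3.5055% = 10.92%

10.92%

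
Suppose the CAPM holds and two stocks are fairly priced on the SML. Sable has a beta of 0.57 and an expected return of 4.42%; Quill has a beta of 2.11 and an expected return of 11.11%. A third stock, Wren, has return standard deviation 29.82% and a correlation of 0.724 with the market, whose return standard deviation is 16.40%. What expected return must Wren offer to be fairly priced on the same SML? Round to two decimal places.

7.66%

MRP = (11.11% − 4.42%) / (2.11 − 0.57) = 4.3442%
R_f = 4.42% − 0.57 × 4.3442% = 1.9438%
β_Wren = ρ·σ_i/σ_m = 0.724 × 29.82 / 16.40 = 1.3164
E(R_Wren) = R_f + β × MRP = 1.9438% + 1.3164 × 4.3442% = 7.66%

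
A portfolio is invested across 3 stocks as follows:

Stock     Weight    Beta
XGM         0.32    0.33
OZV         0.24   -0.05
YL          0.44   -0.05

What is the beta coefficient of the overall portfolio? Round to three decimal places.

0.072

β_P = Σ w_i β_i = 0.32×0.33 + 0.24×-0.05 + 0.44×-0.05 = 0.0716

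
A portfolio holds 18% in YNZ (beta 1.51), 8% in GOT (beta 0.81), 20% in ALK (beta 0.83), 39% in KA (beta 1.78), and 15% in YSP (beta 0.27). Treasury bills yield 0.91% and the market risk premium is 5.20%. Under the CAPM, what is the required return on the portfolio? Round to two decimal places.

7.34%

β_P = Σ w_i β_i = 0.18×1.51 + 0.08×0.81 + 0.20×0.83 + 0.39×1.78 + 0.15×0.27 = 1.2373
E(R_P) = R_f + β_P × MRP = 0.91% + 1.2373 × 5.20% = 7.34%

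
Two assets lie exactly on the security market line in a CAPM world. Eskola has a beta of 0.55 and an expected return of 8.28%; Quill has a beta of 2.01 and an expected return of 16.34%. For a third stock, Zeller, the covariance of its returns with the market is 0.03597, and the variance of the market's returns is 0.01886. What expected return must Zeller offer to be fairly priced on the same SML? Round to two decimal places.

15.77%

MRP = (16.34% − 8.28%) / (2.01 − 0.55) = 5.5205%
R_f = 8.28% − 0.55 × 5.5205% = 5.2437%
β_Zeller = Cov / Var(R_m) = 0.03597 / 0.01886 = 1.9072
E(R_Zeller) = R_f + β × MRP = 5.2437% + 1.9072 × 5.5205% = 15.77%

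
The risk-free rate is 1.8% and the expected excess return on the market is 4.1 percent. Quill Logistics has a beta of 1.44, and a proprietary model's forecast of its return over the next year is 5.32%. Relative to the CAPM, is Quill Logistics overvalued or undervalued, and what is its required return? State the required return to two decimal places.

Overvalued; required return 7.70%

Required return = R_f + β·MRP = 1.8% + 1.44 × 4.1% = 7.70%
Forecast 5.32% < required 7.70% → the stock plots below the SML → overvalued.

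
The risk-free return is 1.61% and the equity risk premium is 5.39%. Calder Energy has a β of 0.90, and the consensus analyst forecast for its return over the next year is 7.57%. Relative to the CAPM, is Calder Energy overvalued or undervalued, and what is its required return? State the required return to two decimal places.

Required return = R_f + β·MRP = 1.61% + 0.90 × 5.39% = 6.46%
Forecast 7.57% > required 6.46% → the stock plots above the SML → undervalued.

Undervalued; required return 6.46%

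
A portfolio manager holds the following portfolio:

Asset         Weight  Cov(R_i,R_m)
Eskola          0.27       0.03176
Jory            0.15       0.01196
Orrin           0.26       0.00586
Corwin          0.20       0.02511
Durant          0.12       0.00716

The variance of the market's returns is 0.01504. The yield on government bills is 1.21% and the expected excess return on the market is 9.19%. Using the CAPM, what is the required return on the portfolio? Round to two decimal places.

β_Eskola = 0.03176 / 0.01504 = 2.1117
β_Jory = 0.01196 / 0.01504 = 0.7952
β_Orrin = 0.00586 / 0.01504 = 0.3896
β_Corwin = 0.02511 / 0.01504 = 1.6695
β_Durant = 0.00716 / 0.01504 = 0.4761
β_P = Σ w_i β_i = 0.27×2.1117 + 0.15×0.7952 + 0.26×0.3896 + 0.20×1.6695 + 0.12×0.4761 = 1.1818
E(R_P) = R_f + β_P × MRP = 1.21% + 1.1818 × 9.19% = 12.07%

12.07%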